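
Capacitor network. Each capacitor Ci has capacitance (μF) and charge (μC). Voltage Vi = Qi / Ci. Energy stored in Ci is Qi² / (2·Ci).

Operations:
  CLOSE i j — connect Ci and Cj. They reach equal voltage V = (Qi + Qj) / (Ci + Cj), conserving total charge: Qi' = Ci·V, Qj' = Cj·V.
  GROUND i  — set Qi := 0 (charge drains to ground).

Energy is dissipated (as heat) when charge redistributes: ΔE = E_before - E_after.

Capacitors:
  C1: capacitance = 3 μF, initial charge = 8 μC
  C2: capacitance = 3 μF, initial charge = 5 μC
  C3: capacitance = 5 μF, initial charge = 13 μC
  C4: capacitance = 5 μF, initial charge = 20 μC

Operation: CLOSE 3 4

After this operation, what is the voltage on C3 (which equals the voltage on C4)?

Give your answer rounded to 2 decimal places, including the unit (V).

Answer: 3.30 V

Derivation:
Initial: C1(3μF, Q=8μC, V=2.67V), C2(3μF, Q=5μC, V=1.67V), C3(5μF, Q=13μC, V=2.60V), C4(5μF, Q=20μC, V=4.00V)
Op 1: CLOSE 3-4: Q_total=33.00, C_total=10.00, V=3.30; Q3=16.50, Q4=16.50; dissipated=2.450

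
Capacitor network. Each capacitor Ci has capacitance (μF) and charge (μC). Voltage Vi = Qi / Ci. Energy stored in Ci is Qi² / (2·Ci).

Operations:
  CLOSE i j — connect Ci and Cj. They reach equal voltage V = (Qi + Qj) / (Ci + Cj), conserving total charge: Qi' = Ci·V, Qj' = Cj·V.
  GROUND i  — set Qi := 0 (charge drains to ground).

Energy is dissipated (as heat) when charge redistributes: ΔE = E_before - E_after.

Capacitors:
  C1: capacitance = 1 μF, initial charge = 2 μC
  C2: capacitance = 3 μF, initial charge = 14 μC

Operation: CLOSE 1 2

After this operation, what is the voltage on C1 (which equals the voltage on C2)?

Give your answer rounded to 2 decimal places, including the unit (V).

Initial: C1(1μF, Q=2μC, V=2.00V), C2(3μF, Q=14μC, V=4.67V)
Op 1: CLOSE 1-2: Q_total=16.00, C_total=4.00, V=4.00; Q1=4.00, Q2=12.00; dissipated=2.667

Answer: 4.00 V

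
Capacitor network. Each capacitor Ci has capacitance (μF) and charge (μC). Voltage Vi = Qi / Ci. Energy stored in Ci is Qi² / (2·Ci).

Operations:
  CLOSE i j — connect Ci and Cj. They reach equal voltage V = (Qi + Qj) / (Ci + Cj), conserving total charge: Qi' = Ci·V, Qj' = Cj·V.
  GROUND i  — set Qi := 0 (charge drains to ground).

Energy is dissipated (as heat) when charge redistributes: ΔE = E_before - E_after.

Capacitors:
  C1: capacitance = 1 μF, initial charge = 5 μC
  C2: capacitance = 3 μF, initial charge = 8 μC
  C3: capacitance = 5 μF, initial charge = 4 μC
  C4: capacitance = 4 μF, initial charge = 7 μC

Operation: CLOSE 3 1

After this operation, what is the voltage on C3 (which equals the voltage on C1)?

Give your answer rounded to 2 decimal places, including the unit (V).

Initial: C1(1μF, Q=5μC, V=5.00V), C2(3μF, Q=8μC, V=2.67V), C3(5μF, Q=4μC, V=0.80V), C4(4μF, Q=7μC, V=1.75V)
Op 1: CLOSE 3-1: Q_total=9.00, C_total=6.00, V=1.50; Q3=7.50, Q1=1.50; dissipated=7.350

Answer: 1.50 V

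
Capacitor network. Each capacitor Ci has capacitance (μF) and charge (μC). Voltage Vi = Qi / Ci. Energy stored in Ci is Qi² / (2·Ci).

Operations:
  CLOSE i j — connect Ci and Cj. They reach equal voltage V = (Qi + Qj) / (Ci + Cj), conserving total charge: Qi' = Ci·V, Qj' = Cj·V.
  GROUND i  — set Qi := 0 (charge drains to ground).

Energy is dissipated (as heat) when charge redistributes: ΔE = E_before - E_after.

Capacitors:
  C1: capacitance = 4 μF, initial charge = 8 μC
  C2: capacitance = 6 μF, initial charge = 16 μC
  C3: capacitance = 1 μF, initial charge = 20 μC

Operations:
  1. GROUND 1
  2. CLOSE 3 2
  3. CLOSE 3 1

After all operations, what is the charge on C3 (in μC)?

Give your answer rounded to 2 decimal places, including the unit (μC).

Answer: 1.03 μC

Derivation:
Initial: C1(4μF, Q=8μC, V=2.00V), C2(6μF, Q=16μC, V=2.67V), C3(1μF, Q=20μC, V=20.00V)
Op 1: GROUND 1: Q1=0; energy lost=8.000
Op 2: CLOSE 3-2: Q_total=36.00, C_total=7.00, V=5.14; Q3=5.14, Q2=30.86; dissipated=128.762
Op 3: CLOSE 3-1: Q_total=5.14, C_total=5.00, V=1.03; Q3=1.03, Q1=4.11; dissipated=10.580
Final charges: Q1=4.11, Q2=30.86, Q3=1.03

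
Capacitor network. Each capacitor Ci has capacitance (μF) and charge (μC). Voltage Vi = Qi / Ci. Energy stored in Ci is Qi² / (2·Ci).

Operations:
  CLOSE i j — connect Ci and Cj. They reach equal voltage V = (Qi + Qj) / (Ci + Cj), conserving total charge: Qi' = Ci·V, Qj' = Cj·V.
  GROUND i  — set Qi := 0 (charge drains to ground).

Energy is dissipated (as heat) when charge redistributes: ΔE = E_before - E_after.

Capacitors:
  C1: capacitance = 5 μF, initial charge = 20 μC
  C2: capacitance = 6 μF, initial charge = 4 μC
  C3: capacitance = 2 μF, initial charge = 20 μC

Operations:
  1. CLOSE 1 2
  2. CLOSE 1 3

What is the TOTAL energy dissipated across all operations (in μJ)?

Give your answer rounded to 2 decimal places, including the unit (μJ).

Answer: 58.81 μJ

Derivation:
Initial: C1(5μF, Q=20μC, V=4.00V), C2(6μF, Q=4μC, V=0.67V), C3(2μF, Q=20μC, V=10.00V)
Op 1: CLOSE 1-2: Q_total=24.00, C_total=11.00, V=2.18; Q1=10.91, Q2=13.09; dissipated=15.152
Op 2: CLOSE 1-3: Q_total=30.91, C_total=7.00, V=4.42; Q1=22.08, Q3=8.83; dissipated=43.660
Total dissipated: 58.811 μJ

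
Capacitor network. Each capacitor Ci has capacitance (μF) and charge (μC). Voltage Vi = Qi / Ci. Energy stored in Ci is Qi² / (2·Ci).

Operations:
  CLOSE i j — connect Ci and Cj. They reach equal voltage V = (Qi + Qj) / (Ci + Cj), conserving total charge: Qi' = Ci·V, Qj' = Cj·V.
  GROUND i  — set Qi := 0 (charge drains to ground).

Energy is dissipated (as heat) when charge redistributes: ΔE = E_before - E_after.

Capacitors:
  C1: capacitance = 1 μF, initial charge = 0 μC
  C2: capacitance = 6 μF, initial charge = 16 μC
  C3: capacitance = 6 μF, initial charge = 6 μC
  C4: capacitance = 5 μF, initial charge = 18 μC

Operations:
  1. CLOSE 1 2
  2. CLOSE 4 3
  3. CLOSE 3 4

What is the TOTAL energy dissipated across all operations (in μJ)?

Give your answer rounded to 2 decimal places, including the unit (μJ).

Initial: C1(1μF, Q=0μC, V=0.00V), C2(6μF, Q=16μC, V=2.67V), C3(6μF, Q=6μC, V=1.00V), C4(5μF, Q=18μC, V=3.60V)
Op 1: CLOSE 1-2: Q_total=16.00, C_total=7.00, V=2.29; Q1=2.29, Q2=13.71; dissipated=3.048
Op 2: CLOSE 4-3: Q_total=24.00, C_total=11.00, V=2.18; Q4=10.91, Q3=13.09; dissipated=9.218
Op 3: CLOSE 3-4: Q_total=24.00, C_total=11.00, V=2.18; Q3=13.09, Q4=10.91; dissipated=0.000
Total dissipated: 12.266 μJ

Answer: 12.27 μJ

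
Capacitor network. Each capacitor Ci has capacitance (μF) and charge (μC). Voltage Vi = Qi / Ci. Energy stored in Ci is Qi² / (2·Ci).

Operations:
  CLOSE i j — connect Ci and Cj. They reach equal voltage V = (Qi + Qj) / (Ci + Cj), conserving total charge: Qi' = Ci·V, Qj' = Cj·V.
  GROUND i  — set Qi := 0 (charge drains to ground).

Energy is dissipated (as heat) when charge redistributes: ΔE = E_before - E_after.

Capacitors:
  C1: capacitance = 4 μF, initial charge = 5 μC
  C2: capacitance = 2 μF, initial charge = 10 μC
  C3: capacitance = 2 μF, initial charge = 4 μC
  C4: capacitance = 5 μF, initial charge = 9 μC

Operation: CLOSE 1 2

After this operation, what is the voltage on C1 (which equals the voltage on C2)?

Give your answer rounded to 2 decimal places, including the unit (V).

Answer: 2.50 V

Derivation:
Initial: C1(4μF, Q=5μC, V=1.25V), C2(2μF, Q=10μC, V=5.00V), C3(2μF, Q=4μC, V=2.00V), C4(5μF, Q=9μC, V=1.80V)
Op 1: CLOSE 1-2: Q_total=15.00, C_total=6.00, V=2.50; Q1=10.00, Q2=5.00; dissipated=9.375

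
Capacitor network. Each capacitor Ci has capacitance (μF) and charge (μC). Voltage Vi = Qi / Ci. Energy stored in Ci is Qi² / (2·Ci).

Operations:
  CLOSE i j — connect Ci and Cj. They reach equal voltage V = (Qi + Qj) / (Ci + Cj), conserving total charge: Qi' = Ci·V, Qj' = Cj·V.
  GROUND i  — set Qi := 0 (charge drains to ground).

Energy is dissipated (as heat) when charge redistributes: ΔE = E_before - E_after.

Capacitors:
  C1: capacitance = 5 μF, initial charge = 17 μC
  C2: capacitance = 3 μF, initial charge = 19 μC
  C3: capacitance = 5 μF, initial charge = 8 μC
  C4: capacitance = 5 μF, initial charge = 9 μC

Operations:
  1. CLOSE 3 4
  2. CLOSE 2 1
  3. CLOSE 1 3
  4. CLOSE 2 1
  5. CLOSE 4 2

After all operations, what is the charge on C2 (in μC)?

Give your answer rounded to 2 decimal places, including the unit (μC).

Initial: C1(5μF, Q=17μC, V=3.40V), C2(3μF, Q=19μC, V=6.33V), C3(5μF, Q=8μC, V=1.60V), C4(5μF, Q=9μC, V=1.80V)
Op 1: CLOSE 3-4: Q_total=17.00, C_total=10.00, V=1.70; Q3=8.50, Q4=8.50; dissipated=0.050
Op 2: CLOSE 2-1: Q_total=36.00, C_total=8.00, V=4.50; Q2=13.50, Q1=22.50; dissipated=8.067
Op 3: CLOSE 1-3: Q_total=31.00, C_total=10.00, V=3.10; Q1=15.50, Q3=15.50; dissipated=9.800
Op 4: CLOSE 2-1: Q_total=29.00, C_total=8.00, V=3.62; Q2=10.88, Q1=18.12; dissipated=1.837
Op 5: CLOSE 4-2: Q_total=19.38, C_total=8.00, V=2.42; Q4=12.11, Q2=7.27; dissipated=3.474
Final charges: Q1=18.12, Q2=7.27, Q3=15.50, Q4=12.11

Answer: 7.27 μC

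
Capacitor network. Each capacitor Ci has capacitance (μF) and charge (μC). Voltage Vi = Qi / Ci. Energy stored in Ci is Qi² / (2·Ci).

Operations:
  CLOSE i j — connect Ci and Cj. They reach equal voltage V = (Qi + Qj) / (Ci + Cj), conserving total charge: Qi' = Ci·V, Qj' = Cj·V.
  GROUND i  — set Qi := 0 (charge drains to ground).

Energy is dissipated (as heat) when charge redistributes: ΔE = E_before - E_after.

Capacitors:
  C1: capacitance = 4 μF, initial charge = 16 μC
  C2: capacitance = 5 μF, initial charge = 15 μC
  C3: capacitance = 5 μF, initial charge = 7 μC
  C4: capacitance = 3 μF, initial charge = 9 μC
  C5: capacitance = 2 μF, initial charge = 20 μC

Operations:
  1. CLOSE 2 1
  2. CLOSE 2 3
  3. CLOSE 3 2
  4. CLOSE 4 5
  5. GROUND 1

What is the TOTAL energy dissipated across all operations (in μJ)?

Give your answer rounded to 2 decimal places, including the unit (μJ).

Answer: 59.46 μJ

Derivation:
Initial: C1(4μF, Q=16μC, V=4.00V), C2(5μF, Q=15μC, V=3.00V), C3(5μF, Q=7μC, V=1.40V), C4(3μF, Q=9μC, V=3.00V), C5(2μF, Q=20μC, V=10.00V)
Op 1: CLOSE 2-1: Q_total=31.00, C_total=9.00, V=3.44; Q2=17.22, Q1=13.78; dissipated=1.111
Op 2: CLOSE 2-3: Q_total=24.22, C_total=10.00, V=2.42; Q2=12.11, Q3=12.11; dissipated=5.225
Op 3: CLOSE 3-2: Q_total=24.22, C_total=10.00, V=2.42; Q3=12.11, Q2=12.11; dissipated=0.000
Op 4: CLOSE 4-5: Q_total=29.00, C_total=5.00, V=5.80; Q4=17.40, Q5=11.60; dissipated=29.400
Op 5: GROUND 1: Q1=0; energy lost=23.728
Total dissipated: 59.464 μJ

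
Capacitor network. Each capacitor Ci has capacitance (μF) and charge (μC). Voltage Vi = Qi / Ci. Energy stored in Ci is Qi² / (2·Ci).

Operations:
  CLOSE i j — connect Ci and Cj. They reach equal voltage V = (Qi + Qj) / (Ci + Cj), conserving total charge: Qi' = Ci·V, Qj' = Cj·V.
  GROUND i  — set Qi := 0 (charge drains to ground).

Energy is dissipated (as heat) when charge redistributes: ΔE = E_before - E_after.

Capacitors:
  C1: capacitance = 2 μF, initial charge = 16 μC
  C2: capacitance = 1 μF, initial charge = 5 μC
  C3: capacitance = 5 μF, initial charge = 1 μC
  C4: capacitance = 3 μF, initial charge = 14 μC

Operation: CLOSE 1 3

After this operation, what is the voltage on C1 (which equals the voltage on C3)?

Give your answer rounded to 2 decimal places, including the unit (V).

Answer: 2.43 V

Derivation:
Initial: C1(2μF, Q=16μC, V=8.00V), C2(1μF, Q=5μC, V=5.00V), C3(5μF, Q=1μC, V=0.20V), C4(3μF, Q=14μC, V=4.67V)
Op 1: CLOSE 1-3: Q_total=17.00, C_total=7.00, V=2.43; Q1=4.86, Q3=12.14; dissipated=43.457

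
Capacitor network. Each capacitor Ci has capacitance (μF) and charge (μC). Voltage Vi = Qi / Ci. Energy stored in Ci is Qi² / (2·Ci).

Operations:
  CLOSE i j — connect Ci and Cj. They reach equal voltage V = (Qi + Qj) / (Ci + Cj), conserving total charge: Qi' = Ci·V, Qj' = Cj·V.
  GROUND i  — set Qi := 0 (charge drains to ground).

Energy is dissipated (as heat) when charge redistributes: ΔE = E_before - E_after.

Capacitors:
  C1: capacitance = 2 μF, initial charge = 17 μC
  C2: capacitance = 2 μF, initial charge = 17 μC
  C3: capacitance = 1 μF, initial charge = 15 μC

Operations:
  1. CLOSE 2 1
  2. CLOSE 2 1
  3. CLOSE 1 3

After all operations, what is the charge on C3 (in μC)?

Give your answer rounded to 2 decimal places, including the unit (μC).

Answer: 10.67 μC

Derivation:
Initial: C1(2μF, Q=17μC, V=8.50V), C2(2μF, Q=17μC, V=8.50V), C3(1μF, Q=15μC, V=15.00V)
Op 1: CLOSE 2-1: Q_total=34.00, C_total=4.00, V=8.50; Q2=17.00, Q1=17.00; dissipated=0.000
Op 2: CLOSE 2-1: Q_total=34.00, C_total=4.00, V=8.50; Q2=17.00, Q1=17.00; dissipated=0.000
Op 3: CLOSE 1-3: Q_total=32.00, C_total=3.00, V=10.67; Q1=21.33, Q3=10.67; dissipated=14.083
Final charges: Q1=21.33, Q2=17.00, Q3=10.67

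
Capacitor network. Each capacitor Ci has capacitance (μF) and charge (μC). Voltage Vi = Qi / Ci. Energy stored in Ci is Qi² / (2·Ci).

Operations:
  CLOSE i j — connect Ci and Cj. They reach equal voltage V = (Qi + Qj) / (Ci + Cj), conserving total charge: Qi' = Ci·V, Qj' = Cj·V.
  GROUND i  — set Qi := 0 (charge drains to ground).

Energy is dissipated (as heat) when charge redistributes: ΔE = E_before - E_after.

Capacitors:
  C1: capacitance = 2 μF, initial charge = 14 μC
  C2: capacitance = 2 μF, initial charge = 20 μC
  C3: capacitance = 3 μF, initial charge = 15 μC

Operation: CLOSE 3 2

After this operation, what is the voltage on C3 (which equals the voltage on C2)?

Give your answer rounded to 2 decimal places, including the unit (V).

Answer: 7.00 V

Derivation:
Initial: C1(2μF, Q=14μC, V=7.00V), C2(2μF, Q=20μC, V=10.00V), C3(3μF, Q=15μC, V=5.00V)
Op 1: CLOSE 3-2: Q_total=35.00, C_total=5.00, V=7.00; Q3=21.00, Q2=14.00; dissipated=15.000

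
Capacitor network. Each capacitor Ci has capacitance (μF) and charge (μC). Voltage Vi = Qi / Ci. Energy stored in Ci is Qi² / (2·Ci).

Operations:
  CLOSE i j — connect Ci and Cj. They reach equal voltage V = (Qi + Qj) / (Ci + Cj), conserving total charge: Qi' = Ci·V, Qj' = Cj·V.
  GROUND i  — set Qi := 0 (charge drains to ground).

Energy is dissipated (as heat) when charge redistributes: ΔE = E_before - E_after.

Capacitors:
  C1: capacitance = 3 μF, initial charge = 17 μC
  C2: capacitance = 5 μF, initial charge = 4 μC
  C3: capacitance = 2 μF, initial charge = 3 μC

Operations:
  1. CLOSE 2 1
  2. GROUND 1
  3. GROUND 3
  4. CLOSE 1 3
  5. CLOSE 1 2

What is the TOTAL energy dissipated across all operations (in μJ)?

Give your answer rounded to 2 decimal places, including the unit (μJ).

Answer: 41.25 μJ

Derivation:
Initial: C1(3μF, Q=17μC, V=5.67V), C2(5μF, Q=4μC, V=0.80V), C3(2μF, Q=3μC, V=1.50V)
Op 1: CLOSE 2-1: Q_total=21.00, C_total=8.00, V=2.62; Q2=13.12, Q1=7.88; dissipated=22.204
Op 2: GROUND 1: Q1=0; energy lost=10.336
Op 3: GROUND 3: Q3=0; energy lost=2.250
Op 4: CLOSE 1-3: Q_total=0.00, C_total=5.00, V=0.00; Q1=0.00, Q3=0.00; dissipated=0.000
Op 5: CLOSE 1-2: Q_total=13.12, C_total=8.00, V=1.64; Q1=4.92, Q2=8.20; dissipated=6.460
Total dissipated: 41.250 μJ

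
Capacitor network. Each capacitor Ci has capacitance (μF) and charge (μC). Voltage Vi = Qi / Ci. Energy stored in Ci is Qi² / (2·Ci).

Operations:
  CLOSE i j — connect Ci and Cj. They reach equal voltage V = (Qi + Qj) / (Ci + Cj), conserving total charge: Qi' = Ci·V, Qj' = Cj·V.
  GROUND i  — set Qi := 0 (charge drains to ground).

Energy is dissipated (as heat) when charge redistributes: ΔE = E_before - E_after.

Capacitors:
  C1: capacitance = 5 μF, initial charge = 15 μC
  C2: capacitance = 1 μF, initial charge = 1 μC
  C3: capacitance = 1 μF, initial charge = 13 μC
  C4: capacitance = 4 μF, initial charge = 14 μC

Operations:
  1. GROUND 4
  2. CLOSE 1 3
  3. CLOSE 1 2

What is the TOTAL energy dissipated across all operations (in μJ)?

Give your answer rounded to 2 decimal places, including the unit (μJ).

Answer: 71.77 μJ

Derivation:
Initial: C1(5μF, Q=15μC, V=3.00V), C2(1μF, Q=1μC, V=1.00V), C3(1μF, Q=13μC, V=13.00V), C4(4μF, Q=14μC, V=3.50V)
Op 1: GROUND 4: Q4=0; energy lost=24.500
Op 2: CLOSE 1-3: Q_total=28.00, C_total=6.00, V=4.67; Q1=23.33, Q3=4.67; dissipated=41.667
Op 3: CLOSE 1-2: Q_total=24.33, C_total=6.00, V=4.06; Q1=20.28, Q2=4.06; dissipated=5.602
Total dissipated: 71.769 μJ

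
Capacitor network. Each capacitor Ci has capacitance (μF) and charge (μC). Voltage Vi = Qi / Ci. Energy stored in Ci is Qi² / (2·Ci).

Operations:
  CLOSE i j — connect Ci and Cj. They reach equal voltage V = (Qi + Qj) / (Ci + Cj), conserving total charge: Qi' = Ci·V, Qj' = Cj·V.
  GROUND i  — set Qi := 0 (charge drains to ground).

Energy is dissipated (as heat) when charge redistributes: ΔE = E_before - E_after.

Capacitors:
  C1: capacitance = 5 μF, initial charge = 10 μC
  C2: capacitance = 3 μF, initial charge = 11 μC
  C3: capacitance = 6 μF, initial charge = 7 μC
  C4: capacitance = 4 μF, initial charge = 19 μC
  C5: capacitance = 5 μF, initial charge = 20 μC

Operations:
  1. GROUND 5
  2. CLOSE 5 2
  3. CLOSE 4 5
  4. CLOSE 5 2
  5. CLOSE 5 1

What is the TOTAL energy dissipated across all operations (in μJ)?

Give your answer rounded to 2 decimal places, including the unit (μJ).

Initial: C1(5μF, Q=10μC, V=2.00V), C2(3μF, Q=11μC, V=3.67V), C3(6μF, Q=7μC, V=1.17V), C4(4μF, Q=19μC, V=4.75V), C5(5μF, Q=20μC, V=4.00V)
Op 1: GROUND 5: Q5=0; energy lost=40.000
Op 2: CLOSE 5-2: Q_total=11.00, C_total=8.00, V=1.38; Q5=6.88, Q2=4.12; dissipated=12.604
Op 3: CLOSE 4-5: Q_total=25.88, C_total=9.00, V=2.88; Q4=11.50, Q5=14.38; dissipated=12.656
Op 4: CLOSE 5-2: Q_total=18.50, C_total=8.00, V=2.31; Q5=11.56, Q2=6.94; dissipated=2.109
Op 5: CLOSE 5-1: Q_total=21.56, C_total=10.00, V=2.16; Q5=10.78, Q1=10.78; dissipated=0.122
Total dissipated: 67.492 μJ

Answer: 67.49 μJ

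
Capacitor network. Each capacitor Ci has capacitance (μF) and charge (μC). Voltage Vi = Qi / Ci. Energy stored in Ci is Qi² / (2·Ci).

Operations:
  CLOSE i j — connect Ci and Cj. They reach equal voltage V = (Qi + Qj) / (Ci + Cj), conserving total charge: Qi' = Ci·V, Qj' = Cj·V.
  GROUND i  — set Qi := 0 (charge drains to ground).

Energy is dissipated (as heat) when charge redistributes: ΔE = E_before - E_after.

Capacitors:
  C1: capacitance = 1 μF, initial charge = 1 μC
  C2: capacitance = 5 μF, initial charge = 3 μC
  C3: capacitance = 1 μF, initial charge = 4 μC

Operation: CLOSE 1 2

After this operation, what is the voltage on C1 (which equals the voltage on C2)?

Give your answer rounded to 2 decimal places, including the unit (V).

Initial: C1(1μF, Q=1μC, V=1.00V), C2(5μF, Q=3μC, V=0.60V), C3(1μF, Q=4μC, V=4.00V)
Op 1: CLOSE 1-2: Q_total=4.00, C_total=6.00, V=0.67; Q1=0.67, Q2=3.33; dissipated=0.067

Answer: 0.67 V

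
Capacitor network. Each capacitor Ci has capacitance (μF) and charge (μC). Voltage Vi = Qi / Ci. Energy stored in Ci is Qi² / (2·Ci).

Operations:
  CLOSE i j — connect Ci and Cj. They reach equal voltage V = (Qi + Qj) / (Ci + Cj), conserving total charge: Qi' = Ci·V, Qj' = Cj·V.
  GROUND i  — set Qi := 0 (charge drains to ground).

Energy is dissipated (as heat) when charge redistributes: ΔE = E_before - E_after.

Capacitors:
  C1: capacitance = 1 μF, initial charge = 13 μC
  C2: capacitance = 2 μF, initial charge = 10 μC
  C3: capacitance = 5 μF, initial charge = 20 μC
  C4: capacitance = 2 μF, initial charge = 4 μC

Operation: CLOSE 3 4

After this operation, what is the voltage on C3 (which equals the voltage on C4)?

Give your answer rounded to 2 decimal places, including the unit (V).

Initial: C1(1μF, Q=13μC, V=13.00V), C2(2μF, Q=10μC, V=5.00V), C3(5μF, Q=20μC, V=4.00V), C4(2μF, Q=4μC, V=2.00V)
Op 1: CLOSE 3-4: Q_total=24.00, C_total=7.00, V=3.43; Q3=17.14, Q4=6.86; dissipated=2.857

Answer: 3.43 V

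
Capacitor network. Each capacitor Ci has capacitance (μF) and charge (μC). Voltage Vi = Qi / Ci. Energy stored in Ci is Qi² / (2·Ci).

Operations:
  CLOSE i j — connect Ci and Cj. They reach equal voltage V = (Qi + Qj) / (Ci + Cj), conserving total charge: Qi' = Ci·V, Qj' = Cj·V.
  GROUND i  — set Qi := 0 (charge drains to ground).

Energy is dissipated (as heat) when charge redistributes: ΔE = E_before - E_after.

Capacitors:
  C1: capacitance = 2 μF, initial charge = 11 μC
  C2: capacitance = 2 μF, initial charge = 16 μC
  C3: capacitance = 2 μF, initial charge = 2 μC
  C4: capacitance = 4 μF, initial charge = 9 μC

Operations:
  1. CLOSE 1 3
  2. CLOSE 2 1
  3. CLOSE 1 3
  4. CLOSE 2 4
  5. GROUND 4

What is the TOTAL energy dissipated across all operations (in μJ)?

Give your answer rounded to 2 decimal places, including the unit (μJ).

Answer: 54.60 μJ

Derivation:
Initial: C1(2μF, Q=11μC, V=5.50V), C2(2μF, Q=16μC, V=8.00V), C3(2μF, Q=2μC, V=1.00V), C4(4μF, Q=9μC, V=2.25V)
Op 1: CLOSE 1-3: Q_total=13.00, C_total=4.00, V=3.25; Q1=6.50, Q3=6.50; dissipated=10.125
Op 2: CLOSE 2-1: Q_total=22.50, C_total=4.00, V=5.62; Q2=11.25, Q1=11.25; dissipated=11.281
Op 3: CLOSE 1-3: Q_total=17.75, C_total=4.00, V=4.44; Q1=8.88, Q3=8.88; dissipated=2.820
Op 4: CLOSE 2-4: Q_total=20.25, C_total=6.00, V=3.38; Q2=6.75, Q4=13.50; dissipated=7.594
Op 5: GROUND 4: Q4=0; energy lost=22.781
Total dissipated: 54.602 μJ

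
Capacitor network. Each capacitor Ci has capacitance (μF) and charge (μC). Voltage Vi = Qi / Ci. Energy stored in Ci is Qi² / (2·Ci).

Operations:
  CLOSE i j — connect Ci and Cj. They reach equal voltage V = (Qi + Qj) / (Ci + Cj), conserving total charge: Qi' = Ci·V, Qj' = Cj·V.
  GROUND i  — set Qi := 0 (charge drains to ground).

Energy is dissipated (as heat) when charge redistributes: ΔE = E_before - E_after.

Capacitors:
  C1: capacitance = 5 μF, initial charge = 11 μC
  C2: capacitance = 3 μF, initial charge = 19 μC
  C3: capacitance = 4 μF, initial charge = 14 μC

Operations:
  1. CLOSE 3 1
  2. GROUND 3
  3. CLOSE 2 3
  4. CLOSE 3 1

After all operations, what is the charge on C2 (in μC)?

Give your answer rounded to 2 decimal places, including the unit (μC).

Answer: 8.14 μC

Derivation:
Initial: C1(5μF, Q=11μC, V=2.20V), C2(3μF, Q=19μC, V=6.33V), C3(4μF, Q=14μC, V=3.50V)
Op 1: CLOSE 3-1: Q_total=25.00, C_total=9.00, V=2.78; Q3=11.11, Q1=13.89; dissipated=1.878
Op 2: GROUND 3: Q3=0; energy lost=15.432
Op 3: CLOSE 2-3: Q_total=19.00, C_total=7.00, V=2.71; Q2=8.14, Q3=10.86; dissipated=34.381
Op 4: CLOSE 3-1: Q_total=24.75, C_total=9.00, V=2.75; Q3=11.00, Q1=13.75; dissipated=0.004
Final charges: Q1=13.75, Q2=8.14, Q3=11.00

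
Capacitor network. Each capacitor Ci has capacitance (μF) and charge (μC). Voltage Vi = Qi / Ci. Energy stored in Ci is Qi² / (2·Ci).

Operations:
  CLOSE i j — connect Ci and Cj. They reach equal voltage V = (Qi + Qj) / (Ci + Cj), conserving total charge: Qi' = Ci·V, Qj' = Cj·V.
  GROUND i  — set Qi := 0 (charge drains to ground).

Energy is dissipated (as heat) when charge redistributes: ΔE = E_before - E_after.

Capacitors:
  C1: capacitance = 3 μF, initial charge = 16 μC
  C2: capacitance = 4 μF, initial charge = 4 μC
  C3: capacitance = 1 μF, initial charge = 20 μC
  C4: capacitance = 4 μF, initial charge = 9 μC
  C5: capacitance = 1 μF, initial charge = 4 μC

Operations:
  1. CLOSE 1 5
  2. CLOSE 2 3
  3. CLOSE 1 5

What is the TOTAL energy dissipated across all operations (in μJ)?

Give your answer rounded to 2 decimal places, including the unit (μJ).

Initial: C1(3μF, Q=16μC, V=5.33V), C2(4μF, Q=4μC, V=1.00V), C3(1μF, Q=20μC, V=20.00V), C4(4μF, Q=9μC, V=2.25V), C5(1μF, Q=4μC, V=4.00V)
Op 1: CLOSE 1-5: Q_total=20.00, C_total=4.00, V=5.00; Q1=15.00, Q5=5.00; dissipated=0.667
Op 2: CLOSE 2-3: Q_total=24.00, C_total=5.00, V=4.80; Q2=19.20, Q3=4.80; dissipated=144.400
Op 3: CLOSE 1-5: Q_total=20.00, C_total=4.00, V=5.00; Q1=15.00, Q5=5.00; dissipated=0.000
Total dissipated: 145.067 μJ

Answer: 145.07 μJ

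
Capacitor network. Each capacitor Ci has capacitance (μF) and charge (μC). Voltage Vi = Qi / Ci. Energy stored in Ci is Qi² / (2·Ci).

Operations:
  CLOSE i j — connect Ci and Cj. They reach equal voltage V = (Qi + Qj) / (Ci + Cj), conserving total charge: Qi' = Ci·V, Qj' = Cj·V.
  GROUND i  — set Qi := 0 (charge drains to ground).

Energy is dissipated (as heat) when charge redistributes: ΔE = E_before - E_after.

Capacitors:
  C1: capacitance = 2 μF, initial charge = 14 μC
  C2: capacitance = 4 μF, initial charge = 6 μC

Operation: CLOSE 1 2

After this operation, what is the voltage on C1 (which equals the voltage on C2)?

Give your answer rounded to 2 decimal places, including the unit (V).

Answer: 3.33 V

Derivation:
Initial: C1(2μF, Q=14μC, V=7.00V), C2(4μF, Q=6μC, V=1.50V)
Op 1: CLOSE 1-2: Q_total=20.00, C_total=6.00, V=3.33; Q1=6.67, Q2=13.33; dissipated=20.167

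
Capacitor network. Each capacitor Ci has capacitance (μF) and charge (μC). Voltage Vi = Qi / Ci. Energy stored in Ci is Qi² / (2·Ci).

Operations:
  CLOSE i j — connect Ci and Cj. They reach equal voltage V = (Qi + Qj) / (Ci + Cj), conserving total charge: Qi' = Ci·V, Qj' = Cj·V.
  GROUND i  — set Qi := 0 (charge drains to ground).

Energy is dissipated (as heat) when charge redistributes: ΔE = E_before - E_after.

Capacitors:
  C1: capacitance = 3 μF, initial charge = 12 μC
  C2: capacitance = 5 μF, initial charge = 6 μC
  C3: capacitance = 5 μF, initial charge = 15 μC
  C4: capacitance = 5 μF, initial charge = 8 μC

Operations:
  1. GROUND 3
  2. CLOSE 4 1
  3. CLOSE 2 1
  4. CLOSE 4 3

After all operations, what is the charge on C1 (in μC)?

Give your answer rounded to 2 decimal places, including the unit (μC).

Initial: C1(3μF, Q=12μC, V=4.00V), C2(5μF, Q=6μC, V=1.20V), C3(5μF, Q=15μC, V=3.00V), C4(5μF, Q=8μC, V=1.60V)
Op 1: GROUND 3: Q3=0; energy lost=22.500
Op 2: CLOSE 4-1: Q_total=20.00, C_total=8.00, V=2.50; Q4=12.50, Q1=7.50; dissipated=5.400
Op 3: CLOSE 2-1: Q_total=13.50, C_total=8.00, V=1.69; Q2=8.44, Q1=5.06; dissipated=1.584
Op 4: CLOSE 4-3: Q_total=12.50, C_total=10.00, V=1.25; Q4=6.25, Q3=6.25; dissipated=7.812
Final charges: Q1=5.06, Q2=8.44, Q3=6.25, Q4=6.25

Answer: 5.06 μC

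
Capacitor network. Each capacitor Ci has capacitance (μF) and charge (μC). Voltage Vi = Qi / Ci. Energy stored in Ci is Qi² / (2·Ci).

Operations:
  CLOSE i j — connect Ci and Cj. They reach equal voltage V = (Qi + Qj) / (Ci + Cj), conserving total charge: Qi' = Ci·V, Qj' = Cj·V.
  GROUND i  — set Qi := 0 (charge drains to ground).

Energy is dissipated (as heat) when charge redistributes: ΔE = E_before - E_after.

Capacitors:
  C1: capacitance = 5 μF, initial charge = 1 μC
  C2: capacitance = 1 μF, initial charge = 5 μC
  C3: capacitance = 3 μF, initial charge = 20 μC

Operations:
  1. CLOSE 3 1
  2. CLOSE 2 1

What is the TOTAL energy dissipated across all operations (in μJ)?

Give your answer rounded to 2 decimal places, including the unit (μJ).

Answer: 41.55 μJ

Derivation:
Initial: C1(5μF, Q=1μC, V=0.20V), C2(1μF, Q=5μC, V=5.00V), C3(3μF, Q=20μC, V=6.67V)
Op 1: CLOSE 3-1: Q_total=21.00, C_total=8.00, V=2.62; Q3=7.88, Q1=13.12; dissipated=39.204
Op 2: CLOSE 2-1: Q_total=18.12, C_total=6.00, V=3.02; Q2=3.02, Q1=15.10; dissipated=2.350
Total dissipated: 41.554 μJ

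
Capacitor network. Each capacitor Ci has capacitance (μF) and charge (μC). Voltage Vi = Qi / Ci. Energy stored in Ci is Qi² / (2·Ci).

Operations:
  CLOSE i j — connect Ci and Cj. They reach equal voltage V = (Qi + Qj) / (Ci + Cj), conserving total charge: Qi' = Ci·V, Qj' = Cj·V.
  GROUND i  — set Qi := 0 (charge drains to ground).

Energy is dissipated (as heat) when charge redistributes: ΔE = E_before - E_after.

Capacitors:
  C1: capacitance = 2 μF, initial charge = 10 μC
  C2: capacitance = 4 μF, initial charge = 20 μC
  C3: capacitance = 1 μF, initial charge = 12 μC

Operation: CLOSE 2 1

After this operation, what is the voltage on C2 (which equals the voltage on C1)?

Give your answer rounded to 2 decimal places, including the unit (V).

Answer: 5.00 V

Derivation:
Initial: C1(2μF, Q=10μC, V=5.00V), C2(4μF, Q=20μC, V=5.00V), C3(1μF, Q=12μC, V=12.00V)
Op 1: CLOSE 2-1: Q_total=30.00, C_total=6.00, V=5.00; Q2=20.00, Q1=10.00; dissipated=0.000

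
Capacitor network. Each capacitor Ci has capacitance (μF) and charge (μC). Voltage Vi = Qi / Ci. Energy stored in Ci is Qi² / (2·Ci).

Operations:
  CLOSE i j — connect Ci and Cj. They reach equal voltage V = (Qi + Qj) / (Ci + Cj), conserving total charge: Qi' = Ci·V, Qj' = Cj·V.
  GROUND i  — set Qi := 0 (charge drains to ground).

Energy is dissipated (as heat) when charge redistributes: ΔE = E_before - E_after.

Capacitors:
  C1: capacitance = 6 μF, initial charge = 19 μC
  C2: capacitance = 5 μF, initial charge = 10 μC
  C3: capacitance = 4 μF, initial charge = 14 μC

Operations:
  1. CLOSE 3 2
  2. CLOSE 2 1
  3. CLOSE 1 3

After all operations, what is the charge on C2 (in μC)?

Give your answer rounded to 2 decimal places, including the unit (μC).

Answer: 14.70 μC

Derivation:
Initial: C1(6μF, Q=19μC, V=3.17V), C2(5μF, Q=10μC, V=2.00V), C3(4μF, Q=14μC, V=3.50V)
Op 1: CLOSE 3-2: Q_total=24.00, C_total=9.00, V=2.67; Q3=10.67, Q2=13.33; dissipated=2.500
Op 2: CLOSE 2-1: Q_total=32.33, C_total=11.00, V=2.94; Q2=14.70, Q1=17.64; dissipated=0.341
Op 3: CLOSE 1-3: Q_total=28.30, C_total=10.00, V=2.83; Q1=16.98, Q3=11.32; dissipated=0.089
Final charges: Q1=16.98, Q2=14.70, Q3=11.32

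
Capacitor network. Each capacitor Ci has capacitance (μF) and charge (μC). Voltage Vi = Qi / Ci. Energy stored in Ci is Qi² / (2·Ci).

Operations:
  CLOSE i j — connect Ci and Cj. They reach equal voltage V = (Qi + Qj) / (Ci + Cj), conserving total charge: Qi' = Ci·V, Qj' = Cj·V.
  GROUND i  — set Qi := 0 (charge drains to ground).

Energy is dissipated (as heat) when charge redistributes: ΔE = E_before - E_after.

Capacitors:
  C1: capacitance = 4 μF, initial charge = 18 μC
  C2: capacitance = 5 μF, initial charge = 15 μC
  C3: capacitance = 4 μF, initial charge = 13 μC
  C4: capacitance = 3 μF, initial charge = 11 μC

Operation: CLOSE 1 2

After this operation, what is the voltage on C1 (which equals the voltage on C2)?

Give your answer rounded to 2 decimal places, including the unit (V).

Initial: C1(4μF, Q=18μC, V=4.50V), C2(5μF, Q=15μC, V=3.00V), C3(4μF, Q=13μC, V=3.25V), C4(3μF, Q=11μC, V=3.67V)
Op 1: CLOSE 1-2: Q_total=33.00, C_total=9.00, V=3.67; Q1=14.67, Q2=18.33; dissipated=2.500

Answer: 3.67 V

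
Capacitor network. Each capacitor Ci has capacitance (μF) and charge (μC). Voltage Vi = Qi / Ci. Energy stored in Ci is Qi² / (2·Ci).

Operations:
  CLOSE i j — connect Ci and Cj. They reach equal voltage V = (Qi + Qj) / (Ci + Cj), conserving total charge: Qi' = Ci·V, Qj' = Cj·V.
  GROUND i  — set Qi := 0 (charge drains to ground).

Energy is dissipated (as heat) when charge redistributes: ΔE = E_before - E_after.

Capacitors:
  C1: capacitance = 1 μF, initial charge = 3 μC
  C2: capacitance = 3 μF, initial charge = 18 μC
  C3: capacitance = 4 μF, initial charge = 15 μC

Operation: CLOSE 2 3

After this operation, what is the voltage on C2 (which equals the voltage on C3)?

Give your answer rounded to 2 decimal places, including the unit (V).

Initial: C1(1μF, Q=3μC, V=3.00V), C2(3μF, Q=18μC, V=6.00V), C3(4μF, Q=15μC, V=3.75V)
Op 1: CLOSE 2-3: Q_total=33.00, C_total=7.00, V=4.71; Q2=14.14, Q3=18.86; dissipated=4.339

Answer: 4.71 V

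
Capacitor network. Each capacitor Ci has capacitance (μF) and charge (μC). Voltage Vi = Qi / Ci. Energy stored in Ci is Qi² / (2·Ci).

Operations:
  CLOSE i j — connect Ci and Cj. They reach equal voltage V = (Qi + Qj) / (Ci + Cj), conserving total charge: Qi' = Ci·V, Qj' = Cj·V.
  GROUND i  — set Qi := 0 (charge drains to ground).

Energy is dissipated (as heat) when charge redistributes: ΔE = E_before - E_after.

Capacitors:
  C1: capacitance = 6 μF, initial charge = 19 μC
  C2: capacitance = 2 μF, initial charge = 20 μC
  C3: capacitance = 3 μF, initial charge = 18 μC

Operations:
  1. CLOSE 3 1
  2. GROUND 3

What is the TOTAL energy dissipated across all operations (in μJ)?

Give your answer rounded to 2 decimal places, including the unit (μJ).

Initial: C1(6μF, Q=19μC, V=3.17V), C2(2μF, Q=20μC, V=10.00V), C3(3μF, Q=18μC, V=6.00V)
Op 1: CLOSE 3-1: Q_total=37.00, C_total=9.00, V=4.11; Q3=12.33, Q1=24.67; dissipated=8.028
Op 2: GROUND 3: Q3=0; energy lost=25.352
Total dissipated: 33.380 μJ

Answer: 33.38 μJ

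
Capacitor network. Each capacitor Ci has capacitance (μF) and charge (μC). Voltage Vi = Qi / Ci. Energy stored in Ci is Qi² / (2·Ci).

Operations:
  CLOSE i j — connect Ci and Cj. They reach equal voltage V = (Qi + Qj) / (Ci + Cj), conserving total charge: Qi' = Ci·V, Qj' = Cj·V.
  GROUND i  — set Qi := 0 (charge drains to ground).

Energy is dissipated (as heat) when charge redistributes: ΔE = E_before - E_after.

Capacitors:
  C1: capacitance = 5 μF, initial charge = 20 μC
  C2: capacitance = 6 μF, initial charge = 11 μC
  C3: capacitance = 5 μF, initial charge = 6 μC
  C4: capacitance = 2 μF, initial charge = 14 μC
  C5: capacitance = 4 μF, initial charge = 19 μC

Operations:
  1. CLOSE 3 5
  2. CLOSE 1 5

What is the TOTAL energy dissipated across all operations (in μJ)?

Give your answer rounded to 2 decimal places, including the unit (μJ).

Answer: 15.66 μJ

Derivation:
Initial: C1(5μF, Q=20μC, V=4.00V), C2(6μF, Q=11μC, V=1.83V), C3(5μF, Q=6μC, V=1.20V), C4(2μF, Q=14μC, V=7.00V), C5(4μF, Q=19μC, V=4.75V)
Op 1: CLOSE 3-5: Q_total=25.00, C_total=9.00, V=2.78; Q3=13.89, Q5=11.11; dissipated=14.003
Op 2: CLOSE 1-5: Q_total=31.11, C_total=9.00, V=3.46; Q1=17.28, Q5=13.83; dissipated=1.660
Total dissipated: 15.663 μJ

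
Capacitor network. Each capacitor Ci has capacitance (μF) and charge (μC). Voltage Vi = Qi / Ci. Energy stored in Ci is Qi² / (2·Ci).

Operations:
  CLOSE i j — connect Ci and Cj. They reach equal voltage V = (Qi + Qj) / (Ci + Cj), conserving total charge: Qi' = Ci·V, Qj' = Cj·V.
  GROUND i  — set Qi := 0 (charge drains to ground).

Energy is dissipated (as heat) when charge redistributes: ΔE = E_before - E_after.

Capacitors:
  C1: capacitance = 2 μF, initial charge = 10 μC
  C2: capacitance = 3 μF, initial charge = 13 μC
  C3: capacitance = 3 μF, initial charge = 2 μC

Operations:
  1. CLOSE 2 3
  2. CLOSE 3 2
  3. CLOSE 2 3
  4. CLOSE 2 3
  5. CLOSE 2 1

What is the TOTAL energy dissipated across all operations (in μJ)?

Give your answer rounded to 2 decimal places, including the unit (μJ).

Answer: 13.83 μJ

Derivation:
Initial: C1(2μF, Q=10μC, V=5.00V), C2(3μF, Q=13μC, V=4.33V), C3(3μF, Q=2μC, V=0.67V)
Op 1: CLOSE 2-3: Q_total=15.00, C_total=6.00, V=2.50; Q2=7.50, Q3=7.50; dissipated=10.083
Op 2: CLOSE 3-2: Q_total=15.00, C_total=6.00, V=2.50; Q3=7.50, Q2=7.50; dissipated=0.000
Op 3: CLOSE 2-3: Q_total=15.00, C_total=6.00, V=2.50; Q2=7.50, Q3=7.50; dissipated=0.000
Op 4: CLOSE 2-3: Q_total=15.00, C_total=6.00, V=2.50; Q2=7.50, Q3=7.50; dissipated=0.000
Op 5: CLOSE 2-1: Q_total=17.50, C_total=5.00, V=3.50; Q2=10.50, Q1=7.00; dissipated=3.750
Total dissipated: 13.833 μJ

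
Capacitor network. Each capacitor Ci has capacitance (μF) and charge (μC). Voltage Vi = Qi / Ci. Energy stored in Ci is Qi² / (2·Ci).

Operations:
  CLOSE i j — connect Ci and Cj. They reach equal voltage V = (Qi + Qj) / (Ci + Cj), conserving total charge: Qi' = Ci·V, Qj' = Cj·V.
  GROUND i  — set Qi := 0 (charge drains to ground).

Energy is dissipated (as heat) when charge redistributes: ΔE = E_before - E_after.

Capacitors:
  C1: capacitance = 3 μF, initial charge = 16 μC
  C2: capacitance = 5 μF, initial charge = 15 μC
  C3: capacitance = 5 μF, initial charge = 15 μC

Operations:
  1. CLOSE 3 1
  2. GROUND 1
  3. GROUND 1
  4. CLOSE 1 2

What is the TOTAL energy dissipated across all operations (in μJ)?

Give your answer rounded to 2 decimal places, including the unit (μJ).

Initial: C1(3μF, Q=16μC, V=5.33V), C2(5μF, Q=15μC, V=3.00V), C3(5μF, Q=15μC, V=3.00V)
Op 1: CLOSE 3-1: Q_total=31.00, C_total=8.00, V=3.88; Q3=19.38, Q1=11.62; dissipated=5.104
Op 2: GROUND 1: Q1=0; energy lost=22.523
Op 3: GROUND 1: Q1=0; energy lost=0.000
Op 4: CLOSE 1-2: Q_total=15.00, C_total=8.00, V=1.88; Q1=5.62, Q2=9.38; dissipated=8.438
Total dissipated: 36.065 μJ

Answer: 36.07 μJ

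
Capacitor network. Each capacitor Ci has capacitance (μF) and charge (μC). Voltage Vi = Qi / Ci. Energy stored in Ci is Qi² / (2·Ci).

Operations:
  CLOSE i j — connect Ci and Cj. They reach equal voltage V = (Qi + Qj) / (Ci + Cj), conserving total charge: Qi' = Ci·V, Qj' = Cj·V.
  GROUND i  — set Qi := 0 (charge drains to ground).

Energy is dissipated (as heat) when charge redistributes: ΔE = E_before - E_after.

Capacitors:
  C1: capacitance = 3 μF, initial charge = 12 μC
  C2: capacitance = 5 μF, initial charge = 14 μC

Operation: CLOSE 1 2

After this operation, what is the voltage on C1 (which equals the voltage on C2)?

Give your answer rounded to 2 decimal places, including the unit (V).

Initial: C1(3μF, Q=12μC, V=4.00V), C2(5μF, Q=14μC, V=2.80V)
Op 1: CLOSE 1-2: Q_total=26.00, C_total=8.00, V=3.25; Q1=9.75, Q2=16.25; dissipated=1.350

Answer: 3.25 V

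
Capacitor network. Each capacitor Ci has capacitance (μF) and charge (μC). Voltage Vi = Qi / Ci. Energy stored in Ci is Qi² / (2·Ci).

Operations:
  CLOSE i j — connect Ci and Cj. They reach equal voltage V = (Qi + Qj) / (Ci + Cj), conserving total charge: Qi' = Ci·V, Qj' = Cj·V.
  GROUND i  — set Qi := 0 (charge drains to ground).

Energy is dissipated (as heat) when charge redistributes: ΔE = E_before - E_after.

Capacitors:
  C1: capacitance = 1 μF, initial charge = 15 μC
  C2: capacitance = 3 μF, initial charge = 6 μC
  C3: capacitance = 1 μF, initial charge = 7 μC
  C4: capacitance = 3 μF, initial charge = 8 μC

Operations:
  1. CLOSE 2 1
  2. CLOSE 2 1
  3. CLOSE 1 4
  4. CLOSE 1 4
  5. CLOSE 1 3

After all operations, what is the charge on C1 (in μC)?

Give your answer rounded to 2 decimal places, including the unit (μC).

Answer: 5.16 μC

Derivation:
Initial: C1(1μF, Q=15μC, V=15.00V), C2(3μF, Q=6μC, V=2.00V), C3(1μF, Q=7μC, V=7.00V), C4(3μF, Q=8μC, V=2.67V)
Op 1: CLOSE 2-1: Q_total=21.00, C_total=4.00, V=5.25; Q2=15.75, Q1=5.25; dissipated=63.375
Op 2: CLOSE 2-1: Q_total=21.00, C_total=4.00, V=5.25; Q2=15.75, Q1=5.25; dissipated=0.000
Op 3: CLOSE 1-4: Q_total=13.25, C_total=4.00, V=3.31; Q1=3.31, Q4=9.94; dissipated=2.503
Op 4: CLOSE 1-4: Q_total=13.25, C_total=4.00, V=3.31; Q1=3.31, Q4=9.94; dissipated=0.000
Op 5: CLOSE 1-3: Q_total=10.31, C_total=2.00, V=5.16; Q1=5.16, Q3=5.16; dissipated=3.399
Final charges: Q1=5.16, Q2=15.75, Q3=5.16, Q4=9.94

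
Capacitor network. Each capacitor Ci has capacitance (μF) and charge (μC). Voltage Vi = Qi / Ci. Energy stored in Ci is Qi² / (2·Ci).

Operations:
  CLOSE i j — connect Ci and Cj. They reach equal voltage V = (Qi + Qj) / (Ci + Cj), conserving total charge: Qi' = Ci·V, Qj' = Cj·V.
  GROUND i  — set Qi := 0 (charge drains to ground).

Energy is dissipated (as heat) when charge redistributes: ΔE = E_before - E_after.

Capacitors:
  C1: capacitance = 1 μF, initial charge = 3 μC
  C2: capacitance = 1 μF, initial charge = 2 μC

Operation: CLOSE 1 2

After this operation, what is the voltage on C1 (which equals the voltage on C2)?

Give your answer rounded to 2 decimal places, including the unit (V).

Initial: C1(1μF, Q=3μC, V=3.00V), C2(1μF, Q=2μC, V=2.00V)
Op 1: CLOSE 1-2: Q_total=5.00, C_total=2.00, V=2.50; Q1=2.50, Q2=2.50; dissipated=0.250

Answer: 2.50 V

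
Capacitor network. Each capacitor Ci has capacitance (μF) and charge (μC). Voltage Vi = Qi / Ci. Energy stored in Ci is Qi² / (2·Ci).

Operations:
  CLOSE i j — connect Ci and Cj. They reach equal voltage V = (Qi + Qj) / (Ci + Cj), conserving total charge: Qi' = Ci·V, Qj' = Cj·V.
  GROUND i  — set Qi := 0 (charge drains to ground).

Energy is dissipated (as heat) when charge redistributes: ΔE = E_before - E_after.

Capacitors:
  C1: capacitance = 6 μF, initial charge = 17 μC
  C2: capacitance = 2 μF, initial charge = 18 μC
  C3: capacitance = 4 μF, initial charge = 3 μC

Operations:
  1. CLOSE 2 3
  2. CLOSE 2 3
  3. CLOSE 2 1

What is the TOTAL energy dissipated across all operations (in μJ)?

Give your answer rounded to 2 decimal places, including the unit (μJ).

Initial: C1(6μF, Q=17μC, V=2.83V), C2(2μF, Q=18μC, V=9.00V), C3(4μF, Q=3μC, V=0.75V)
Op 1: CLOSE 2-3: Q_total=21.00, C_total=6.00, V=3.50; Q2=7.00, Q3=14.00; dissipated=45.375
Op 2: CLOSE 2-3: Q_total=21.00, C_total=6.00, V=3.50; Q2=7.00, Q3=14.00; dissipated=0.000
Op 3: CLOSE 2-1: Q_total=24.00, C_total=8.00, V=3.00; Q2=6.00, Q1=18.00; dissipated=0.333
Total dissipated: 45.708 μJ

Answer: 45.71 μJ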